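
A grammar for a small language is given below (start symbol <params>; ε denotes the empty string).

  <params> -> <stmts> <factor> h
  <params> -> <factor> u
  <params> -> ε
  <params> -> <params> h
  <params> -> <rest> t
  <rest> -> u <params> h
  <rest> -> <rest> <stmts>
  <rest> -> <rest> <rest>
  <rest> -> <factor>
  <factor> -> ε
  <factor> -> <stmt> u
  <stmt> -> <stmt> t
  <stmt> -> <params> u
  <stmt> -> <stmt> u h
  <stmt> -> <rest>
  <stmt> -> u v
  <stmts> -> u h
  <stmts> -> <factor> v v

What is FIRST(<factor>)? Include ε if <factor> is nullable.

{ h, t, u, v, ε }

<factor> -> ε contributes ε.
From <factor> -> <stmt> u: <stmt> nullable, take FIRST(<stmt>) ∪ {u} = { h, t, u, v }.
Union: FIRST(<factor>) = { h, t, u, v, ε }.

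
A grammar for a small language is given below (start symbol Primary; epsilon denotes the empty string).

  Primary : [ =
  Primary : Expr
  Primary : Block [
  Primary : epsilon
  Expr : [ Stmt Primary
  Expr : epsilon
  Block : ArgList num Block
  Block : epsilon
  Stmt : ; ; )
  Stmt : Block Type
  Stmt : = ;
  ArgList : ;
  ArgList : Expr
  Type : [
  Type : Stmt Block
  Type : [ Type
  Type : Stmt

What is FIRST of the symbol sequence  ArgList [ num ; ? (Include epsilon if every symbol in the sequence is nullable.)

Add FIRST(ArgList)\{epsilon} = { ;, [ }; ArgList is nullable, continue.
[ is a terminal; add {[} and stop.

{ ;, [ }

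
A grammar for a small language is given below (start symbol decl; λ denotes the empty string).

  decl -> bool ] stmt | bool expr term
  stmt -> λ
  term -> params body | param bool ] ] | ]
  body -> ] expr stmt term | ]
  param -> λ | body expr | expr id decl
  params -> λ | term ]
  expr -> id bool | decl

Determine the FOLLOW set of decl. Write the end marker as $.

decl is the start symbol, so $ ∈ FOLLOW(decl).
In param -> expr id decl: decl is at the end, add FOLLOW(param) = { bool }.
In expr -> decl: decl is at the end, add FOLLOW(expr) = { ], bool, id }.
Union: FOLLOW(decl) = { $, ], bool, id }.

{ $, ], bool, id }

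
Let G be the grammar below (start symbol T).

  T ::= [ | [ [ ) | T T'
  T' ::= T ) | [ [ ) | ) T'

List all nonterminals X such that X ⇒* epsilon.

No nonterminal has an empty production or an RHS whose symbols are all nullable.

{ } (none)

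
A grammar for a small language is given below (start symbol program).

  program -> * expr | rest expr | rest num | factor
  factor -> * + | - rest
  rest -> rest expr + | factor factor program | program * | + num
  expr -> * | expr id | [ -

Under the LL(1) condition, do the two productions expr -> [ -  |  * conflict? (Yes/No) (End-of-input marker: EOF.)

FIRST([ -) = { [ } and FIRST(*) = { * }.
The FIRST sets are disjoint and neither alternative is nullable — no conflict.

No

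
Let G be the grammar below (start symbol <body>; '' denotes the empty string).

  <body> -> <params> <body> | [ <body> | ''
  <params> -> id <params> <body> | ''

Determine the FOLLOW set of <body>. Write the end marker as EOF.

<body> is the start symbol, so EOF ∈ FOLLOW(<body>).
In <body> -> <params> <body>: <body> is at the end, add FOLLOW(<body>) = { EOF, [, id }.
In <body> -> [ <body>: <body> is at the end, add FOLLOW(<body>) = { EOF, [, id }.
In <params> -> id <params> <body>: <body> is at the end, add FOLLOW(<params>) = { EOF, [, id }.
Union: FOLLOW(<body>) = { EOF, [, id }.

{ EOF, [, id }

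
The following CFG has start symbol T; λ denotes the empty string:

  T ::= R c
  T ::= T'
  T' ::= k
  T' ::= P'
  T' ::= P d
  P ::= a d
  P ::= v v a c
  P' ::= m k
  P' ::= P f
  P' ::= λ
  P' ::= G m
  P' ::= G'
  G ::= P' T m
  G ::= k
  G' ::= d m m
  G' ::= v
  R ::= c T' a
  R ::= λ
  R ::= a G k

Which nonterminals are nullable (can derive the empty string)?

Directly nullable (have an λ-production): P', R.
T' ::= P' with every symbol nullable, so T' is nullable.
T ::= T' with every symbol nullable, so T is nullable.
No other nonterminal has a production whose RHS symbols are all nullable.

{ P', R, T, T' }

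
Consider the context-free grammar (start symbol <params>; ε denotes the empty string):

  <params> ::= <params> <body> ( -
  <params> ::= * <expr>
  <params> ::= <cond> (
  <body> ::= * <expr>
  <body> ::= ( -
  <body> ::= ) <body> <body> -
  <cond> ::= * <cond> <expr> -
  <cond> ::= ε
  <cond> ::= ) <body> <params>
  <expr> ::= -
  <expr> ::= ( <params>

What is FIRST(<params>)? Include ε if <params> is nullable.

From <params> ::= <params> <body> ( -: add FIRST(<params>) = { (, ), * }.
<params> ::= * <expr> contributes {*}.
From <params> ::= <cond> (: <cond> nullable, take FIRST(<cond>) ∪ {(} = { (, ), * }.
Union: FIRST(<params>) = { (, ), * }.

{ (, ), * }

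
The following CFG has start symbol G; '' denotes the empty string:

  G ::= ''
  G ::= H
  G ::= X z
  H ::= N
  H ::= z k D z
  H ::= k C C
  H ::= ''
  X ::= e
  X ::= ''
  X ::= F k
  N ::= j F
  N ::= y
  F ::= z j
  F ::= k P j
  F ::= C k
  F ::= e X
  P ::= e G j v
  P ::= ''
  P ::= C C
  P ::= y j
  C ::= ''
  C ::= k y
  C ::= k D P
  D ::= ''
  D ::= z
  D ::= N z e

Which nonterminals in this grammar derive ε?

{ C, D, G, H, P, X }

Directly nullable (have an ''-production): G, H, X, P, C, D.
No other nonterminal has a production whose RHS symbols are all nullable.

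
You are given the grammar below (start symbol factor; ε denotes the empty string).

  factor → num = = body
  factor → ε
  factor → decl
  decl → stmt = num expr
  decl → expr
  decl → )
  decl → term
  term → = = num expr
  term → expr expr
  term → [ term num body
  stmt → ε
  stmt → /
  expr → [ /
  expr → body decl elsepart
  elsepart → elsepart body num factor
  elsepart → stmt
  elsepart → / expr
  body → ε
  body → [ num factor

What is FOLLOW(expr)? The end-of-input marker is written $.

{ $, ), /, =, [, num }

In decl → stmt = num expr: expr is at the end, add FOLLOW(decl) = { $, ), /, =, [, num }.
In decl → expr: expr is at the end, add FOLLOW(decl) = { $, ), /, =, [, num }.
In term → = = num expr: expr is at the end, add FOLLOW(term) = { $, ), /, =, [, num }.
In term → expr expr: add FIRST(expr) = { ), /, =, [ }.
In term → expr expr: expr is at the end, add FOLLOW(term) = { $, ), /, =, [, num }.
In elsepart → / expr: expr is at the end, add FOLLOW(elsepart) = { $, ), /, =, [, num }.
Union: FOLLOW(expr) = { $, ), /, =, [, num }.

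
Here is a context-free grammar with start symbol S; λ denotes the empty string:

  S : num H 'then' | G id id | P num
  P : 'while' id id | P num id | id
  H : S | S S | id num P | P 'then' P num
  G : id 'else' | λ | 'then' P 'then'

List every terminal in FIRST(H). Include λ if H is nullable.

From H : S: add FIRST(S) = { 'then', 'while', id, num }.
From H : S S: add FIRST(S) = { 'then', 'while', id, num }.
H : id num P contributes {id}.
From H : P 'then' P num: add FIRST(P) = { 'while', id }.
Union: FIRST(H) = { 'then', 'while', id, num }.

{ 'then', 'while', id, num }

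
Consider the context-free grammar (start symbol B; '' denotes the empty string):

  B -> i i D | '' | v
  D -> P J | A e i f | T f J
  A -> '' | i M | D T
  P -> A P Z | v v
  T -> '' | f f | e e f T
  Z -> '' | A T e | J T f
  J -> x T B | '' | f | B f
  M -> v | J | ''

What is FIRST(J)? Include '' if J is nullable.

{ f, i, v, x, '' }

J -> x T B contributes {x}.
J -> '' contributes ''.
J -> f contributes {f}.
From J -> B f: B nullable, take FIRST(B) ∪ {f} = { f, i, v }.
Union: FIRST(J) = { f, i, v, x, '' }.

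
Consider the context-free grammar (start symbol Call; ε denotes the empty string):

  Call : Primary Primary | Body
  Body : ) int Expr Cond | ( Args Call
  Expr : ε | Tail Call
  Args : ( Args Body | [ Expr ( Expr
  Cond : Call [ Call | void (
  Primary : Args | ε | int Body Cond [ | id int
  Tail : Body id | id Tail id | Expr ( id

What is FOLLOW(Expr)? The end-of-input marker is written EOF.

{ EOF, (, ), [, id, int, void }

In Body : ) int Expr Cond: add FIRST(Cond) = { (, ), [, id, int, void }.
In Args : [ Expr ( Expr: add FIRST(( Expr) = { ( }.
In Args : [ Expr ( Expr: Expr is at the end, add FOLLOW(Args) = { EOF, (, ), [, id, int, void }.
In Tail : Expr ( id: add FIRST(( id) = { ( }.
Union: FOLLOW(Expr) = { EOF, (, ), [, id, int, void }.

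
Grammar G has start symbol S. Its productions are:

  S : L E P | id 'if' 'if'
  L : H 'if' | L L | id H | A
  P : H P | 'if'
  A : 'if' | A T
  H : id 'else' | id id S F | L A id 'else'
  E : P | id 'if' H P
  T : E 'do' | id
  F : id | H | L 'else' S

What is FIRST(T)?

{ 'if', id }

From T : E 'do': add FIRST(E) = { 'if', id }.
T : id contributes {id}.
Union: FIRST(T) = { 'if', id }.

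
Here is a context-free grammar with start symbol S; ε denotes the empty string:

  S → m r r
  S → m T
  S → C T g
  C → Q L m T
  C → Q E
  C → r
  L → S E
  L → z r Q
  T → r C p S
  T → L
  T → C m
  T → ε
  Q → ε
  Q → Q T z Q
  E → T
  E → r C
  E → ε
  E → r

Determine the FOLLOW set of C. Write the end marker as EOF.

In S → C T g: add FIRST(T g) = { g, m, r, z }.
In T → r C p S: add FIRST(p S) = { p }.
In T → C m: add FIRST(m) = { m }.
In E → r C: C is at the end, add FOLLOW(E) = { EOF, g, m, p, r, z }.
Union: FOLLOW(C) = { EOF, g, m, p, r, z }.

{ EOF, g, m, p, r, z }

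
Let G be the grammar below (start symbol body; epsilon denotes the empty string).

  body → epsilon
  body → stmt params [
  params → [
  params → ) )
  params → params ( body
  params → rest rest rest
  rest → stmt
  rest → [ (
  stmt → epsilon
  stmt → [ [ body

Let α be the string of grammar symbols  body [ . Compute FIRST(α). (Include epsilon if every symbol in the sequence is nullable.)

{ (, ), [ }

Add FIRST(body)\{epsilon} = { (, ), [ }; body is nullable, continue.
[ is a terminal; add {[} and stop.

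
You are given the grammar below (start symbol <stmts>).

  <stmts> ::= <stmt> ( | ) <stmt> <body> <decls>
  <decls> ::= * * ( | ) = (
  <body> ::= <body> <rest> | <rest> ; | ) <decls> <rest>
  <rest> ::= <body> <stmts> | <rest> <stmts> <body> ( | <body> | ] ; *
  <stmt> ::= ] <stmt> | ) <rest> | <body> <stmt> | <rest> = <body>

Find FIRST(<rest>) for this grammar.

From <rest> ::= <body> <stmts>: add FIRST(<body>) = { ), ] }.
From <rest> ::= <rest> <stmts> <body> (: add FIRST(<rest>) = { ), ] }.
From <rest> ::= <body>: add FIRST(<body>) = { ), ] }.
<rest> ::= ] ; * contributes {]}.
Union: FIRST(<rest>) = { ), ] }.

{ ), ] }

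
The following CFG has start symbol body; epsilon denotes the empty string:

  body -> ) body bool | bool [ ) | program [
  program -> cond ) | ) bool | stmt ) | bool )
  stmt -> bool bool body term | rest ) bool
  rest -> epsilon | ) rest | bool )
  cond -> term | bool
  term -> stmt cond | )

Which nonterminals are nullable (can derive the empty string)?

{ rest }

Directly nullable (have an epsilon-production): rest.
No other nonterminal has a production whose RHS symbols are all nullable.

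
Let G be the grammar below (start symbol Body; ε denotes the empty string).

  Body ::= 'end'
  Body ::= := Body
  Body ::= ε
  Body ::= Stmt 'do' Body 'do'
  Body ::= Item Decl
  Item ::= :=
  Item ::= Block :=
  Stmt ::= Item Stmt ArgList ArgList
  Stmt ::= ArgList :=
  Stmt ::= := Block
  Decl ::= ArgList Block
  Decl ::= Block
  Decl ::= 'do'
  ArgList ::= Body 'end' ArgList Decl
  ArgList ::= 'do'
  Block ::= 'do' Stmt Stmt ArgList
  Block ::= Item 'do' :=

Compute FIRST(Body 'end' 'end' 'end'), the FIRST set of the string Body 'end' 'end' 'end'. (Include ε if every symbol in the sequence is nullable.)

Add FIRST(Body)\{ε} = { 'do', 'end', := }; Body is nullable, continue.
'end' is a terminal; add {'end'} and stop.

{ 'do', 'end', := }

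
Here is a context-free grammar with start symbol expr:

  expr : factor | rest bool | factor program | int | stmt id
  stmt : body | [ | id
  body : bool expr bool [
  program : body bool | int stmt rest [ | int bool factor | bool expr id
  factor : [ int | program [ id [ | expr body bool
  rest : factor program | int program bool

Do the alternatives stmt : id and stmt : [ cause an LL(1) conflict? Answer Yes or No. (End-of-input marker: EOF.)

No

FIRST(id) = { id } and FIRST([) = { [ }.
The FIRST sets are disjoint and neither alternative is nullable — no conflict.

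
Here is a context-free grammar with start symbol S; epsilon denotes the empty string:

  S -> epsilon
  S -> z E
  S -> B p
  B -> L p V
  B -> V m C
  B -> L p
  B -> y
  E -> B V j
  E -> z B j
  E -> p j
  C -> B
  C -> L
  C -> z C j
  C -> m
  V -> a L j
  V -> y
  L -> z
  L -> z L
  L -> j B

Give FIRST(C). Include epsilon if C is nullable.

From C -> B: add FIRST(B) = { a, j, y, z }.
From C -> L: add FIRST(L) = { j, z }.
C -> z C j contributes {z}.
C -> m contributes {m}.
Union: FIRST(C) = { a, j, m, y, z }.

{ a, j, m, y, z }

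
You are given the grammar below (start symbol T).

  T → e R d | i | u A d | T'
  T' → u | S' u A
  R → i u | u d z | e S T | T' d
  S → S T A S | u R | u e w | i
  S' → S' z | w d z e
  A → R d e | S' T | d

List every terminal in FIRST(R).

R → i u contributes {i}.
R → u d z contributes {u}.
R → e S T contributes {e}.
From R → T' d: add FIRST(T') = { u, w }.
Union: FIRST(R) = { e, i, u, w }.

{ e, i, u, w }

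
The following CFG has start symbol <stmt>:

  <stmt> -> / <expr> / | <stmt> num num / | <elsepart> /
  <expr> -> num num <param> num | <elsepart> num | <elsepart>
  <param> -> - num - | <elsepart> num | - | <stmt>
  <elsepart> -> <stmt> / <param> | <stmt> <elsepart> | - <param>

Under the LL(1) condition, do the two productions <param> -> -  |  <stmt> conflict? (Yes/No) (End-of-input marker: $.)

FIRST(-) = { - } and FIRST(<stmt>) = { -, / }.
Both contain -, so the two alternatives are not disjoint — LL(1) conflict.

Yes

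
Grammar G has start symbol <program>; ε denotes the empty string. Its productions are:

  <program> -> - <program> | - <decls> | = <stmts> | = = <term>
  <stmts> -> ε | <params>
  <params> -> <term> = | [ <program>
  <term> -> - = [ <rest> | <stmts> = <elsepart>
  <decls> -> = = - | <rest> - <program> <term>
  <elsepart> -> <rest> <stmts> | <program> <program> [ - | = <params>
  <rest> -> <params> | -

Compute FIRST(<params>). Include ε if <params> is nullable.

From <params> -> <term> =: add FIRST(<term>) = { -, =, [ }.
<params> -> [ <program> contributes {[}.
Union: FIRST(<params>) = { -, =, [ }.

{ -, =, [ }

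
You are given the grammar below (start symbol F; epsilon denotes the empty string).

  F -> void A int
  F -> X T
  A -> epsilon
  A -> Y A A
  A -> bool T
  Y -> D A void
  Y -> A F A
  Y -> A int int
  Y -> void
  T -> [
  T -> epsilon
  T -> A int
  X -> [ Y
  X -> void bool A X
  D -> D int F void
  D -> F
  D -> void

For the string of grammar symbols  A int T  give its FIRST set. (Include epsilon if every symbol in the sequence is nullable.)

Add FIRST(A)\{epsilon} = { [, bool, int, void }; A is nullable, continue.
int is a terminal; add {int} and stop.

{ [, bool, int, void }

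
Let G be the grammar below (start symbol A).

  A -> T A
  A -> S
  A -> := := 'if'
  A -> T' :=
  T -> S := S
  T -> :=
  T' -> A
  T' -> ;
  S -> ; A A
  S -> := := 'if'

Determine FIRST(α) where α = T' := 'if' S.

{ :=, ; }

Add FIRST(T') = { :=, ; }; T' is not nullable, stop.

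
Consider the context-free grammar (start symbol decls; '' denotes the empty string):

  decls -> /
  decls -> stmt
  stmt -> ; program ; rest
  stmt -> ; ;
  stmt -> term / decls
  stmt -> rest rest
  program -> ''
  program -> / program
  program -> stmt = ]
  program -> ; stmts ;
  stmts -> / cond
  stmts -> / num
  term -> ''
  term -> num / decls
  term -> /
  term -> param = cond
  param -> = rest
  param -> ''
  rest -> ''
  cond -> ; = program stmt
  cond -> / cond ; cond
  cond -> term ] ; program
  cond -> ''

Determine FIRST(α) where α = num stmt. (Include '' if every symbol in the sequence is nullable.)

{ num }

num is a terminal; add {num} and stop.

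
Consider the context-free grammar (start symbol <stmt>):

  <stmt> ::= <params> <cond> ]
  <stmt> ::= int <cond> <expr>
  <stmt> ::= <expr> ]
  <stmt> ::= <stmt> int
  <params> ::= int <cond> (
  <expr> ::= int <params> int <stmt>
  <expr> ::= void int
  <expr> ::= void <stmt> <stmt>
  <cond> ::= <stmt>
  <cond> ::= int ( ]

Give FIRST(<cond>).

{ int, void }

From <cond> ::= <stmt>: add FIRST(<stmt>) = { int, void }.
<cond> ::= int ( ] contributes {int}.
Union: FIRST(<cond>) = { int, void }.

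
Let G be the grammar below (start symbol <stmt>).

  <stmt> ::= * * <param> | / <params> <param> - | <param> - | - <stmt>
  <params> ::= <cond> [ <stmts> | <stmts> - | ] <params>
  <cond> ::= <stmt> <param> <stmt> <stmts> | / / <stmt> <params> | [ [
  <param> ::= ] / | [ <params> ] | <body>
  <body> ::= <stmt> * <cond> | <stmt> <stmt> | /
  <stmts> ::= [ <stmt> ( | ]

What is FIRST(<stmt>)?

<stmt> ::= * * <param> contributes {*}.
<stmt> ::= / <params> <param> - contributes {/}.
From <stmt> ::= <param> -: add FIRST(<param>) = { *, -, /, [, ] }.
<stmt> ::= - <stmt> contributes {-}.
Union: FIRST(<stmt>) = { *, -, /, [, ] }.

{ *, -, /, [, ] }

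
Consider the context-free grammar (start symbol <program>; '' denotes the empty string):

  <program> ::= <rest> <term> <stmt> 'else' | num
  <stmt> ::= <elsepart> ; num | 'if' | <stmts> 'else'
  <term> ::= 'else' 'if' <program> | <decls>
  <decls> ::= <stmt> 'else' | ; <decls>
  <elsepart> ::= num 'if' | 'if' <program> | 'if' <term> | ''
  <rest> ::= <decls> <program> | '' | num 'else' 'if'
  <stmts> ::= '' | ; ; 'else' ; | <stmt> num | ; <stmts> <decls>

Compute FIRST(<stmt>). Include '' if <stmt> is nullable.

{ 'else', 'if', ;, num }

From <stmt> ::= <elsepart> ; num: <elsepart> nullable, take FIRST(<elsepart>) ∪ {;} = { 'if', ;, num }.
<stmt> ::= 'if' contributes {'if'}.
From <stmt> ::= <stmts> 'else': <stmts> nullable, take FIRST(<stmts>) ∪ {'else'} = { 'else', 'if', ;, num }.
Union: FIRST(<stmt>) = { 'else', 'if', ;, num }.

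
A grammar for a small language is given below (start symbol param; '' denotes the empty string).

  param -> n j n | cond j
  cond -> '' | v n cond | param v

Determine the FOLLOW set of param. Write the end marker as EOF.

{ EOF, v }

param is the start symbol, so EOF ∈ FOLLOW(param).
In cond -> param v: add FIRST(v) = { v }.
Union: FOLLOW(param) = { EOF, v }.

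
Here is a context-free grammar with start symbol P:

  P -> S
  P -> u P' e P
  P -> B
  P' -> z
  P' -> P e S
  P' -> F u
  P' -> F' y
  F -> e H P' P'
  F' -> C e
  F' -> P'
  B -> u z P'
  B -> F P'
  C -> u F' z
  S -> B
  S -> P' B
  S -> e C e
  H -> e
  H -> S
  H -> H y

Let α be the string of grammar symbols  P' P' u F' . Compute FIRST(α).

{ e, u, z }

Add FIRST(P') = { e, u, z }; P' is not nullable, stop.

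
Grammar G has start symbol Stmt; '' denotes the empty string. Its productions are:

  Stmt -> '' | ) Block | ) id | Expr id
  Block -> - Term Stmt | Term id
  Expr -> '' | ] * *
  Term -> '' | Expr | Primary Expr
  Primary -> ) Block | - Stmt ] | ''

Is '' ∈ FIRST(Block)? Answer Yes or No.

Nullable nonterminals: Expr, Primary, Stmt, Term.
No production of Block has an RHS whose symbols are all nullable, so Block is not nullable.

No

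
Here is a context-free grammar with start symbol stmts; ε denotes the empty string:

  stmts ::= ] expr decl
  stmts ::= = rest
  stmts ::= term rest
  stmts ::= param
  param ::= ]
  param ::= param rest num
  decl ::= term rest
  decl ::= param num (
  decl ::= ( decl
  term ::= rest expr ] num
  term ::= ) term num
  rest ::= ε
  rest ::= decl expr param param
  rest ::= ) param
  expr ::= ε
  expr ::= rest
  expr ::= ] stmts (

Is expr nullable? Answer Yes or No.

Yes

expr has an ε-production, so expr ⇒ ε.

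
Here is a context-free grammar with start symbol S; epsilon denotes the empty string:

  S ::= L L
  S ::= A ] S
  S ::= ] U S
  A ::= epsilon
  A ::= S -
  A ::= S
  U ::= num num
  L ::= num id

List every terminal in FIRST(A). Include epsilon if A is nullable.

{ ], num, epsilon }

A ::= epsilon contributes epsilon.
From A ::= S -: add FIRST(S) = { ], num }.
From A ::= S: add FIRST(S) = { ], num }.
Union: FIRST(A) = { ], num, epsilon }.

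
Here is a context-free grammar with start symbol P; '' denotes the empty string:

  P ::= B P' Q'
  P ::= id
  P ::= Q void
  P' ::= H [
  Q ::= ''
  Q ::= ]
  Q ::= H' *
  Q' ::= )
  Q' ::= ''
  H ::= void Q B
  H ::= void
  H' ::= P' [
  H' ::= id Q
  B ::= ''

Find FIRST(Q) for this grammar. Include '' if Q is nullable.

Q ::= '' contributes ''.
Q ::= ] contributes {]}.
From Q ::= H' *: add FIRST(H') = { id, void }.
Union: FIRST(Q) = { ], id, void, '' }.

{ ], id, void, '' }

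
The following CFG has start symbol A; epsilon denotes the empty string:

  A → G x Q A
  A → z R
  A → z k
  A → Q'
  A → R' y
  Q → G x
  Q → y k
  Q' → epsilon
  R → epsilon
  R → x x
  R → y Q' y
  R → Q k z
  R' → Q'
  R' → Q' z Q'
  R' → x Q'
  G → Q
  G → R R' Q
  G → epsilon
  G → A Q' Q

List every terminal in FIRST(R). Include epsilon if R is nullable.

R → epsilon contributes epsilon.
R → x x contributes {x}.
R → y Q' y contributes {y}.
From R → Q k z: add FIRST(Q) = { x, y, z }.
Union: FIRST(R) = { x, y, z, epsilon }.

{ x, y, z, epsilon }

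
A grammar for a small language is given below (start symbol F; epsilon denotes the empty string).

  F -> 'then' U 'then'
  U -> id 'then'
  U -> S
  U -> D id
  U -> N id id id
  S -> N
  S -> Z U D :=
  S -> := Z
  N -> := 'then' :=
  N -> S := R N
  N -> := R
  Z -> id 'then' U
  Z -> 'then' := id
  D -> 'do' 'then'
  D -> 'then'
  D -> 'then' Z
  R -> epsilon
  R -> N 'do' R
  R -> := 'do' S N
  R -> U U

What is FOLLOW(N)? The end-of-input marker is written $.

{ 'do', 'then', :=, id }

In U -> N id id id: add FIRST(id id id) = { id }.
In S -> N: N is at the end, add FOLLOW(S) = { 'do', 'then', :=, id }.
In N -> S := R N: N is at the end, add FOLLOW(N) = { 'do', 'then', :=, id }.
In R -> N 'do' R: add FIRST('do' R) = { 'do' }.
In R -> := 'do' S N: N is at the end, add FOLLOW(R) = { 'do', 'then', :=, id }.
Union: FOLLOW(N) = { 'do', 'then', :=, id }.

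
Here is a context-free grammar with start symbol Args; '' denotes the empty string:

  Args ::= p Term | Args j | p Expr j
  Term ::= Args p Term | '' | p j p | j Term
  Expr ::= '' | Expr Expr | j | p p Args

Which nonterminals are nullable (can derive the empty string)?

Directly nullable (have an ''-production): Term, Expr.
No other nonterminal has a production whose RHS symbols are all nullable.

{ Expr, Term }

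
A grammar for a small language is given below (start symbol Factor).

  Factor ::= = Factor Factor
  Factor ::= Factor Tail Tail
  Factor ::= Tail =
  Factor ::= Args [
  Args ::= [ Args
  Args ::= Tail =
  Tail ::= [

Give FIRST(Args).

Args ::= [ Args contributes {[}.
From Args ::= Tail =: add FIRST(Tail) = { [ }.
Union: FIRST(Args) = { [ }.

{ [ }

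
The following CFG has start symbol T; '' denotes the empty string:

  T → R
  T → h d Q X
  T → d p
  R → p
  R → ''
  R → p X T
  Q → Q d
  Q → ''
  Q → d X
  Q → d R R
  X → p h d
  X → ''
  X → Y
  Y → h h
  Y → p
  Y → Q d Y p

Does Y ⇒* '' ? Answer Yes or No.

No

Nullable nonterminals: Q, R, T, X.
No production of Y has an RHS whose symbols are all nullable, so Y is not nullable.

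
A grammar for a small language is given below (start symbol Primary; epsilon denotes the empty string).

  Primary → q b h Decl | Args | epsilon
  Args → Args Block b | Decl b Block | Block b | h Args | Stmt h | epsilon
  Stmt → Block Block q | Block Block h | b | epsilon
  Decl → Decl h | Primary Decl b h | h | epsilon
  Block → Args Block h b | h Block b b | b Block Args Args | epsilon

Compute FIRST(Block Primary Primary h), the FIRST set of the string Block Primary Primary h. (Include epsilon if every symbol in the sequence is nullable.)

{ b, h, q }

Add FIRST(Block)\{epsilon} = { b, h, q }; Block is nullable, continue.
Add FIRST(Primary)\{epsilon} = { b, h, q }; Primary is nullable, continue.
Add FIRST(Primary)\{epsilon} = { b, h, q }; Primary is nullable, continue.
h is a terminal; add {h} and stop.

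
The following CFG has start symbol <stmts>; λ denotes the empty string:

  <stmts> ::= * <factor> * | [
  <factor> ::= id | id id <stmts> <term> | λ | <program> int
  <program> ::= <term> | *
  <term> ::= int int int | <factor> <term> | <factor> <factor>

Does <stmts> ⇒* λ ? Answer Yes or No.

Nullable nonterminals: <factor>, <program>, <term>.
No production of <stmts> has an RHS whose symbols are all nullable, so <stmts> is not nullable.

No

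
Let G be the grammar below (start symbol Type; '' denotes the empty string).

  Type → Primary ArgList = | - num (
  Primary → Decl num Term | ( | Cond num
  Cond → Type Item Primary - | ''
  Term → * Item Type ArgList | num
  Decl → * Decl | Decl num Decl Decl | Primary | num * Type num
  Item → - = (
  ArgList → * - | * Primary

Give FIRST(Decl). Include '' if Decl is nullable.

Decl → * Decl contributes {*}.
From Decl → Decl num Decl Decl: add FIRST(Decl) = { (, *, -, num }.
From Decl → Primary: add FIRST(Primary) = { (, *, -, num }.
Decl → num * Type num contributes {num}.
Union: FIRST(Decl) = { (, *, -, num }.

{ (, *, -, num }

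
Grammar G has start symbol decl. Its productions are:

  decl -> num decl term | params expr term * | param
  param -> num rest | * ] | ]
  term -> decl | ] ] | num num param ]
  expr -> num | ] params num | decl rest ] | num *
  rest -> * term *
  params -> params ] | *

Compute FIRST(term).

From term -> decl: add FIRST(decl) = { *, ], num }.
term -> ] ] contributes {]}.
term -> num num param ] contributes {num}.
Union: FIRST(term) = { *, ], num }.

{ *, ], num }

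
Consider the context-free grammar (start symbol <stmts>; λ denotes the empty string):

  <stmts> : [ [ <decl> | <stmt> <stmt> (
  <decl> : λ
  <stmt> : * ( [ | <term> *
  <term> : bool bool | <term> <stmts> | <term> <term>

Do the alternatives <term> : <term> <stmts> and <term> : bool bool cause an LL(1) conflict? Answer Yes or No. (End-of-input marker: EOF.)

Yes

FIRST(<term> <stmts>) = { bool } and FIRST(bool bool) = { bool }.
Both contain bool, so the two alternatives are not disjoint — LL(1) conflict.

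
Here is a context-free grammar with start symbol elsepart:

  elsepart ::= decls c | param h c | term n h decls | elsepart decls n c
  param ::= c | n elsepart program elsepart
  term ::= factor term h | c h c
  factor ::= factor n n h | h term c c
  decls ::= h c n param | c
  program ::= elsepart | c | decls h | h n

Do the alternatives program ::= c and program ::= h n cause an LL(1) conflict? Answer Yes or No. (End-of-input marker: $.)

No

FIRST(c) = { c } and FIRST(h n) = { h }.
The FIRST sets are disjoint and neither alternative is nullable — no conflict.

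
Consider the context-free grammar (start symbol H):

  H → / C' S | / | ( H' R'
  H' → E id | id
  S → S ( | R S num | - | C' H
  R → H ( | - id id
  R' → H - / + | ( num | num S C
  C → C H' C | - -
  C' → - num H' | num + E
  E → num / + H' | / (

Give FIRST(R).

From R → H (: add FIRST(H) = { (, / }.
R → - id id contributes {-}.
Union: FIRST(R) = { (, -, / }.

{ (, -, / }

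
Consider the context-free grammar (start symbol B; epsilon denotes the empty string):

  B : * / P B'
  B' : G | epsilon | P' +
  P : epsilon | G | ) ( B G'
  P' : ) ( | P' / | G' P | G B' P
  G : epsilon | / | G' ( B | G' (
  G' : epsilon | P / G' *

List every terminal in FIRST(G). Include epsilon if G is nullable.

G : epsilon contributes epsilon.
G : / contributes {/}.
From G : G' ( B: G' nullable, take FIRST(G') ∪ {(} = { (, ), / }.
From G : G' (: G' nullable, take FIRST(G') ∪ {(} = { (, ), / }.
Union: FIRST(G) = { (, ), /, epsilon }.

{ (, ), /, epsilon }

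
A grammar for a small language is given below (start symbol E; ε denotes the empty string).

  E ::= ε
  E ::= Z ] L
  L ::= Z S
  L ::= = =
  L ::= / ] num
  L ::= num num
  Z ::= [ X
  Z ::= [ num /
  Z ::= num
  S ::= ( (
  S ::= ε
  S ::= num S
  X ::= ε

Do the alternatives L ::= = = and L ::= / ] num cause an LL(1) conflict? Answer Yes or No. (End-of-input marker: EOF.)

No

FIRST(= =) = { = } and FIRST(/ ] num) = { / }.
The FIRST sets are disjoint and neither alternative is nullable — no conflict.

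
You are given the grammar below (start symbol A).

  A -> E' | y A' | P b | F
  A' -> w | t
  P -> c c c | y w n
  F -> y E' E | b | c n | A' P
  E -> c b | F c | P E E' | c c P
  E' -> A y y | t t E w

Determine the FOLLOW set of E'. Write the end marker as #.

In A -> E': E' is at the end, add FOLLOW(A) = { #, y }.
In F -> y E' E: add FIRST(E) = { b, c, t, w, y }.
In E -> P E E': E' is at the end, add FOLLOW(E) = { #, b, c, t, w, y }.
Union: FOLLOW(E') = { #, b, c, t, w, y }.

{ #, b, c, t, w, y }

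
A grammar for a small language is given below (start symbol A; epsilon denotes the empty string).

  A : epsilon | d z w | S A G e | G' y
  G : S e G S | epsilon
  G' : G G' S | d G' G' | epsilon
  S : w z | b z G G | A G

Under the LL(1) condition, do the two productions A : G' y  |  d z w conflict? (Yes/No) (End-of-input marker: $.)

Yes

FIRST(G' y) = { b, d, e, w, y } and FIRST(d z w) = { d }.
Both contain d, so the two alternatives are not disjoint — LL(1) conflict.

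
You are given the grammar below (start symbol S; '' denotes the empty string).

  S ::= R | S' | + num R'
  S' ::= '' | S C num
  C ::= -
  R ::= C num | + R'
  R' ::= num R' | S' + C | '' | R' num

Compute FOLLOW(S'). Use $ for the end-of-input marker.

{ $, +, - }

In S ::= S': S' is at the end, add FOLLOW(S) = { $, - }.
In R' ::= S' + C: add FIRST(+ C) = { + }.
Union: FOLLOW(S') = { $, +, - }.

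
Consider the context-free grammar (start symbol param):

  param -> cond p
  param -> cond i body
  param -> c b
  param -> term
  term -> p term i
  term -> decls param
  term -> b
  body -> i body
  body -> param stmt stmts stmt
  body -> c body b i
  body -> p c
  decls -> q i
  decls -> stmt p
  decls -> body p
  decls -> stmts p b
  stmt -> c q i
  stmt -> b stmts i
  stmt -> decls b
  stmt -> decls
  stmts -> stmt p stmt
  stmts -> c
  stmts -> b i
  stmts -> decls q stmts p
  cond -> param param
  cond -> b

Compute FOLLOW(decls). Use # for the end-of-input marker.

{ #, b, c, i, p, q }

In term -> decls param: add FIRST(param) = { b, c, i, p, q }.
In stmt -> decls b: add FIRST(b) = { b }.
In stmt -> decls: decls is at the end, add FOLLOW(stmt) = { #, b, c, i, p, q }.
In stmts -> decls q stmts p: add FIRST(q stmts p) = { q }.
Union: FOLLOW(decls) = { #, b, c, i, p, q }.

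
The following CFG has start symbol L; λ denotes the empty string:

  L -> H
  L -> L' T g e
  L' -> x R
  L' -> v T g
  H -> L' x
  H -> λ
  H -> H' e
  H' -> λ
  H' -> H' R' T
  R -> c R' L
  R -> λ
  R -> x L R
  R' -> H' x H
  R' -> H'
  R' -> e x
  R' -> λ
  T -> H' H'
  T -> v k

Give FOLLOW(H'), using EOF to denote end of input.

In H -> H' e: add FIRST(e) = { e }.
In H' -> H' R' T: add FIRST(R' T)\{λ} = { e, v, x }.
  Since R' T is nullable, also add FOLLOW(H') = { e, g, v, x }.
In R' -> H' x H: add FIRST(x H) = { x }.
In R' -> H': H' is at the end, add FOLLOW(R') = { e, g, v, x }.
In T -> H' H': add FIRST(H')\{λ} = { e, v, x }.
  Since H' is nullable, also add FOLLOW(T) = { e, g, v, x }.
In T -> H' H': H' is at the end, add FOLLOW(T) = { e, g, v, x }.
Union: FOLLOW(H') = { e, g, v, x }.

{ e, g, v, x }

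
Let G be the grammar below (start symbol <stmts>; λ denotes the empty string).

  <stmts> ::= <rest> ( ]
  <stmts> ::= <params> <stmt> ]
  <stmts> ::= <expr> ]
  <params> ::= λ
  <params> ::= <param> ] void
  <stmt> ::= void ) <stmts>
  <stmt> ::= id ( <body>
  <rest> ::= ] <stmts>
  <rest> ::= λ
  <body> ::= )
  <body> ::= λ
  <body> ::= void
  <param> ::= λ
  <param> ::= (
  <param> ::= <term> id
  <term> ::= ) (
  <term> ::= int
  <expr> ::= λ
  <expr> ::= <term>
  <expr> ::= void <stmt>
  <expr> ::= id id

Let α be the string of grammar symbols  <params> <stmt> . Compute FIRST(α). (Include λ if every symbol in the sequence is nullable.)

Add FIRST(<params>)\{λ} = { (, ), ], int }; <params> is nullable, continue.
Add FIRST(<stmt>) = { id, void }; <stmt> is not nullable, stop.

{ (, ), ], id, int, void }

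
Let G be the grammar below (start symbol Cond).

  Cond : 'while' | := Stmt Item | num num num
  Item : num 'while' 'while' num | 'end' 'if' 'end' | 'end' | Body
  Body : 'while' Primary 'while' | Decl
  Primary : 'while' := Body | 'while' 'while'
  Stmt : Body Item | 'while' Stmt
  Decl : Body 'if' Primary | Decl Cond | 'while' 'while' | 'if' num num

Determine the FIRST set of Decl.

From Decl : Body 'if' Primary: add FIRST(Body) = { 'if', 'while' }.
From Decl : Decl Cond: add FIRST(Decl) = { 'if', 'while' }.
Decl : 'while' 'while' contributes {'while'}.
Decl : 'if' num num contributes {'if'}.
Union: FIRST(Decl) = { 'if', 'while' }.

{ 'if', 'while' }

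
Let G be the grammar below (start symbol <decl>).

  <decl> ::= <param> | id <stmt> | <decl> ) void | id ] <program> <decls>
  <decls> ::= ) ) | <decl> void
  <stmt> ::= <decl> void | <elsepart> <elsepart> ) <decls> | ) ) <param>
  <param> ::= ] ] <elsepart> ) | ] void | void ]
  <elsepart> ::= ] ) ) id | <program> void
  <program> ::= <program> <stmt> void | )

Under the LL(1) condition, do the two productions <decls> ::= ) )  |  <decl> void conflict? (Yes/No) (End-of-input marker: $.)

FIRST() )) = { ) } and FIRST(<decl> void) = { ], id, void }.
The FIRST sets are disjoint and neither alternative is nullable — no conflict.

No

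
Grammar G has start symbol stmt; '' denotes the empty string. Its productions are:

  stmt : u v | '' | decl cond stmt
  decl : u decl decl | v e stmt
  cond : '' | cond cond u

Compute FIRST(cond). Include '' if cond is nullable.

cond : '' contributes ''.
From cond : cond cond u: cond, cond nullable, take FIRST(cond) ∪ FIRST(cond) ∪ {u} = { u }.
Union: FIRST(cond) = { u, '' }.

{ u, '' }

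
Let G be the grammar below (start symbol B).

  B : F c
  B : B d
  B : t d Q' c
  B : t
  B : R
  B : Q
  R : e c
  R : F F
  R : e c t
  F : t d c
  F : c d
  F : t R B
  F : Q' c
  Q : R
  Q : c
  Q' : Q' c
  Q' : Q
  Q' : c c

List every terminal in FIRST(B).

{ c, e, t }

From B : F c: add FIRST(F) = { c, e, t }.
From B : B d: add FIRST(B) = { c, e, t }.
B : t d Q' c contributes {t}.
B : t contributes {t}.
From B : R: add FIRST(R) = { c, e, t }.
From B : Q: add FIRST(Q) = { c, e, t }.
Union: FIRST(B) = { c, e, t }.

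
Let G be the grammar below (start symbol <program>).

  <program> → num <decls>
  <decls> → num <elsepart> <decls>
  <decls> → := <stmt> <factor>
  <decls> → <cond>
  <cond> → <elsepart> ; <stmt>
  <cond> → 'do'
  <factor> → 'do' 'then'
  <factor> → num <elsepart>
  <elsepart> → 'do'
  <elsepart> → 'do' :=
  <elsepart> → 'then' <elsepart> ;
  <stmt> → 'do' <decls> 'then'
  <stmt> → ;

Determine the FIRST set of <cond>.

{ 'do', 'then' }

From <cond> → <elsepart> ; <stmt>: add FIRST(<elsepart>) = { 'do', 'then' }.
<cond> → 'do' contributes {'do'}.
Union: FIRST(<cond>) = { 'do', 'then' }.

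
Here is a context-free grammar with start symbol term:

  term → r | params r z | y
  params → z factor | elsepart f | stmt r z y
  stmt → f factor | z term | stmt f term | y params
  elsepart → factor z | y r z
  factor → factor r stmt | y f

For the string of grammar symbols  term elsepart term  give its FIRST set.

Add FIRST(term) = { f, r, y, z }; term is not nullable, stop.

{ f, r, y, z }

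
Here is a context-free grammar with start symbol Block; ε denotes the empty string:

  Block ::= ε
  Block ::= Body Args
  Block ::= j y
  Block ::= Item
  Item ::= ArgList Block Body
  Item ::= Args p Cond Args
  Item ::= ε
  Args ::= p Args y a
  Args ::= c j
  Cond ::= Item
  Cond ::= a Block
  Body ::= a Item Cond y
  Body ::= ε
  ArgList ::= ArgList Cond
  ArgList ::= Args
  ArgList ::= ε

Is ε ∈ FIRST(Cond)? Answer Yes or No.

Yes

Cond ::= Item and each of Item is nullable, so Cond ⇒* ε.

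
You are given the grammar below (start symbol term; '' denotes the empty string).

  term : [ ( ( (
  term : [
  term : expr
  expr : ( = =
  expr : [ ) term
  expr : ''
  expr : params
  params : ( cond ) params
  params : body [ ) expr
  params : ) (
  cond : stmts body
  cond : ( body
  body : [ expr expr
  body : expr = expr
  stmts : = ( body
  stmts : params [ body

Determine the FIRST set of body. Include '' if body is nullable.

body : [ expr expr contributes {[}.
From body : expr = expr: expr nullable, take FIRST(expr) ∪ {=} = { (, ), =, [ }.
Union: FIRST(body) = { (, ), =, [ }.

{ (, ), =, [ }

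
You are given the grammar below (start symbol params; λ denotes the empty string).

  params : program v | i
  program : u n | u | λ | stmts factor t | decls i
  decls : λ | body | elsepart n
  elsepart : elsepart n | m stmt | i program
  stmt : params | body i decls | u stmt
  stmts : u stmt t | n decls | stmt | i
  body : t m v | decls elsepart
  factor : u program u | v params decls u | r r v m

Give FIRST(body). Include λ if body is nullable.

body : t m v contributes {t}.
From body : decls elsepart: decls nullable, take FIRST(decls) ∪ FIRST(elsepart) = { i, m, t }.
Union: FIRST(body) = { i, m, t }.

{ i, m, t }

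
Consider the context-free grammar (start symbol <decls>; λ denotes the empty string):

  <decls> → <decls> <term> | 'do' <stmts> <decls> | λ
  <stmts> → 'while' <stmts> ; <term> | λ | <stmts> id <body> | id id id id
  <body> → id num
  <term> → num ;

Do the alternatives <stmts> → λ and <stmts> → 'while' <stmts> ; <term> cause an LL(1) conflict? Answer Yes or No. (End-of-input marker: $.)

No

FIRST(λ) = { λ } and FIRST('while' <stmts> ; <term>) = { 'while' }.
The first is nullable but FOLLOW(<stmts>) = { $, 'do', ;, id, num } is disjoint from FIRST of the second.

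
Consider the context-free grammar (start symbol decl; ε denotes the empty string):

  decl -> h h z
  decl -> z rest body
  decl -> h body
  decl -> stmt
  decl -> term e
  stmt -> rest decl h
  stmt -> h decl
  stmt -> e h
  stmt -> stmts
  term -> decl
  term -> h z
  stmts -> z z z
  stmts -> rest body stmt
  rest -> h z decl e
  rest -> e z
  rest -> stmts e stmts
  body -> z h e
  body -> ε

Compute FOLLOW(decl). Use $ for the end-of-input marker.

decl is the start symbol, so $ ∈ FOLLOW(decl).
In stmt -> rest decl h: add FIRST(h) = { h }.
In stmt -> h decl: decl is at the end, add FOLLOW(stmt) = { $, e, h, z }.
In term -> decl: decl is at the end, add FOLLOW(term) = { e }.
In rest -> h z decl e: add FIRST(e) = { e }.
Union: FOLLOW(decl) = { $, e, h, z }.

{ $, e, h, z }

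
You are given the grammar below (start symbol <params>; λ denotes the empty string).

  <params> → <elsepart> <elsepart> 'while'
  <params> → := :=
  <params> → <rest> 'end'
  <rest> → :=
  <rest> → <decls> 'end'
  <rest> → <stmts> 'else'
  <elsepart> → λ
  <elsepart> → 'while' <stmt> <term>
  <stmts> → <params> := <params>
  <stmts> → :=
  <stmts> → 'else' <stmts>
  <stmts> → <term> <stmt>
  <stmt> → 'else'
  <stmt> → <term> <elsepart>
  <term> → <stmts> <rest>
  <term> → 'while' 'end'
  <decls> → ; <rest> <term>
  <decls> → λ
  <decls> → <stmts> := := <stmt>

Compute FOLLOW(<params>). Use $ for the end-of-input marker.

{ $, 'else', 'end', 'while', :=, ; }

<params> is the start symbol, so $ ∈ FOLLOW(<params>).
In <stmts> → <params> := <params>: add FIRST(:= <params>) = { := }.
In <stmts> → <params> := <params>: <params> is at the end, add FOLLOW(<stmts>) = { 'else', 'end', 'while', :=, ; }.
Union: FOLLOW(<params>) = { $, 'else', 'end', 'while', :=, ; }.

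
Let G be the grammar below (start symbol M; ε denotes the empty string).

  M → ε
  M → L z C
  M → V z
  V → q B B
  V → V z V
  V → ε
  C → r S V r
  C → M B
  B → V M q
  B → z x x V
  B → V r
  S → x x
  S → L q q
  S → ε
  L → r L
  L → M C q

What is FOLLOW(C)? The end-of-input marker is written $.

In M → L z C: C is at the end, add FOLLOW(M) = { $, q, r, z }.
In L → M C q: add FIRST(q) = { q }.
Union: FOLLOW(C) = { $, q, r, z }.

{ $, q, r, z }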